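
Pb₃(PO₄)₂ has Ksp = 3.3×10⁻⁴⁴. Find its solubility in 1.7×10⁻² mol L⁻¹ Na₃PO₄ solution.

Pb₃(PO₄)₂(s) ⇌ 3 Pb²⁺(aq) + 2 PO₄³⁻(aq)
The solution already contains PO₄³⁻ at 1.7×10⁻² mol L⁻¹. Let s be the molar solubility of Pb₃(PO₄)₂.
[PO₄³⁻] ≈ 1.7×10⁻² mol L⁻¹ (common ion dominates); [Pb²⁺] = 3s.
Ksp = [Pb²⁺]^3[PO₄³⁻]^2 = (3s)^3(1.7×10⁻²)^2
(3s)^3 = 3.3×10⁻⁴⁴ / (1.7×10⁻²)^2 = 1.1×10⁻⁴⁰
s = 1.6×10⁻¹⁴ mol L⁻¹

1.6×10⁻¹⁴ M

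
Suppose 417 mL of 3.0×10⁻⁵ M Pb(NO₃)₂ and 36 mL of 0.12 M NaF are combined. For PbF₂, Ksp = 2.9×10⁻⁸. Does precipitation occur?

Total volume after mixing = 417 + 36 = 453 mL.
[Pb²⁺] = (3.0×10⁻⁵)(417)/453 = 2.8×10⁻⁵ M
[F⁻] = (0.12)(36)/453 = 9.5×10⁻³ M
Q = [Pb²⁺][F⁻]^2 = 2.5×10⁻⁹
Q < Ksp (2.5×10⁻⁹ vs 2.9×10⁻⁸); the solution remains unsaturated and no precipitate forms.

No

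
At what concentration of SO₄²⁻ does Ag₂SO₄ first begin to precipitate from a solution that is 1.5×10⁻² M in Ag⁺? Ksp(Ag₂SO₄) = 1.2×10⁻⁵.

Precipitation begins when Q = Ksp.
Ag₂SO₄(s) ⇌ 2 Ag⁺(aq) + SO₄²⁻(aq)
Ksp = [Ag⁺]^2[SO₄²⁻] = [SO₄²⁻](1.5×10⁻²)^2
[SO₄²⁻] = 1.2×10⁻⁵ / (1.5×10⁻²)^2 = 5.3×10⁻²
[SO₄²⁻] = 5.3×10⁻² M

5.3×10⁻² M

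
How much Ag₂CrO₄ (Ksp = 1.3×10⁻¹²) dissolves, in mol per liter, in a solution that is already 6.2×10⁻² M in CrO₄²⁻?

Ag₂CrO₄(s) ⇌ 2 Ag⁺(aq) + CrO₄²⁻(aq)
With CrO₄²⁻ already at 6.2×10⁻² M and s small, take [CrO₄²⁻] ≈ 6.2×10⁻² M and [Ag⁺] = 2s.
Ksp = [Ag⁺]^2[CrO₄²⁻] = (2s)^2(6.2×10⁻²)
(2s)^2 = 1.3×10⁻¹² / (6.2×10⁻²) = 2.1×10⁻¹¹
s = 2.3×10⁻⁶ M

2.3×10⁻⁶ M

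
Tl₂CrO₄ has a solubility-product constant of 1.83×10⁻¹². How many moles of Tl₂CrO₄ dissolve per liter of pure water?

Tl₂CrO₄(s) ⇌ 2 Tl⁺(aq) + CrO₄²⁻(aq)
If s mol/L of Tl₂CrO₄ dissolves, [Tl⁺] = 2s and [CrO₄²⁻] = s.
Ksp = [Tl⁺]^2[CrO₄²⁻] = (2s)^2 · s = 4s^3
4s^3 = 1.83×10⁻¹²  ⇒  s^3 = 4.58×10⁻¹³
Taking the 3rd root, s = 7.71×10⁻⁵ M.

7.71×10⁻⁵ M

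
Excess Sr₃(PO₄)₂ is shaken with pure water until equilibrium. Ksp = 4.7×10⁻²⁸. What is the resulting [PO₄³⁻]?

2.7×10⁻⁶ M

Sr₃(PO₄)₂(s) ⇌ 3 Sr²⁺(aq) + 2 PO₄³⁻(aq)
With molar solubility s: [Sr²⁺] = 3s, [PO₄³⁻] = 2s.
Ksp = [Sr²⁺]^3[PO₄³⁻]^2 = (3s)^3 · (2s)^2 = 108s^5 = 4.7×10⁻²⁸
s = 1.3×10⁻⁶ mol/L
[PO₄³⁻] = 2s = 2.7×10⁻⁶ mol/L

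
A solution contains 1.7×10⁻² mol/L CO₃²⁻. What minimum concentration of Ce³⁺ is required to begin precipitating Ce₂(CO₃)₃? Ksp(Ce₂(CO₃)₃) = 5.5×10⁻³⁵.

3.3×10⁻¹⁵ M

The threshold for precipitation is Q = Ksp.
Ce₂(CO₃)₃(s) ⇌ 2 Ce³⁺(aq) + 3 CO₃²⁻(aq)
Ksp = [Ce³⁺]^2[CO₃²⁻]^3 = [Ce³⁺]^2(1.7×10⁻²)^3
[Ce³⁺]^2 = 5.5×10⁻³⁵ / (1.7×10⁻²)^3 = 1.1×10⁻²⁹
[Ce³⁺] = 3.3×10⁻¹⁵ mol/L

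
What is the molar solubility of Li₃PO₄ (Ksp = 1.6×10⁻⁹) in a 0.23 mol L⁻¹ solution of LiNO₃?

1.3×10⁻⁷ M

Li₃PO₄(s) ⇌ 3 Li⁺(aq) + PO₄³⁻(aq)
Let s be the solubility of Li₃PO₄ here. The common ion gives [Li⁺] ≈ 0.23 mol L⁻¹, and [PO₄³⁻] = s.
Ksp = [Li⁺]^3[PO₄³⁻] = (0.23)^3s
s = 1.6×10⁻⁹ / (0.23)^3 = 1.3×10⁻⁷
s = 1.3×10⁻⁷ mol L⁻¹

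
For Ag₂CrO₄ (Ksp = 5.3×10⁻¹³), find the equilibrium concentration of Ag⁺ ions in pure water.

1.0×10⁻⁴ M

Ag₂CrO₄(s) ⇌ 2 Ag⁺(aq) + CrO₄²⁻(aq)
Call the molar solubility s, so that [Ag⁺] = 2s and [CrO₄²⁻] = s.
Ksp = [Ag⁺]^2[CrO₄²⁻] = (2s)^2 · s = 4s^3 = 5.3×10⁻¹³
s = 5.1×10⁻⁵ M
[Ag⁺] = 2s = 1.0×10⁻⁴ M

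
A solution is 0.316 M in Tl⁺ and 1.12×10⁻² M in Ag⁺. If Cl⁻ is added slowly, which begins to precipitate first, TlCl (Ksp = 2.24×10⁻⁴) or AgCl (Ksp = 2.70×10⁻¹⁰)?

Precipitation begins when Q = Ksp.
For TlCl: [Cl⁻] = (Ksp/[Tl⁺]) = 7.09×10⁻⁴ M
For AgCl: [Cl⁻] = (Ksp/[Ag⁺]) = 2.41×10⁻⁸ M
Since AgCl needs less Cl⁻ to reach saturation, it precipitates first.

AgCl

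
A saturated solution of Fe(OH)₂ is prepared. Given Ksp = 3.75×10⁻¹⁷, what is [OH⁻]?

4.22×10⁻⁶ M

Fe(OH)₂(s) ⇌ Fe²⁺(aq) + 2 OH⁻(aq)
Let s be the molar solubility. Then [Fe²⁺] = s and [OH⁻] = 2s.
Ksp = [Fe²⁺][OH⁻]^2 = s · (2s)^2 = 4s^3 = 3.75×10⁻¹⁷
s = 2.11×10⁻⁶ M
[OH⁻] = 2s = 4.22×10⁻⁶ M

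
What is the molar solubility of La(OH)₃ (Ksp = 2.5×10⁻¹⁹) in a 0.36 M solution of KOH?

La(OH)₃(s) ⇌ La³⁺(aq) + 3 OH⁻(aq)
OH⁻ is already present at 0.36 M. If s mol/L of La(OH)₃ dissolves, [La³⁺] = s while [OH⁻] ≈ 0.36 M.
Ksp = [La³⁺][OH⁻]^3 = s(0.36)^3
s = 2.5×10⁻¹⁹ / (0.36)^3 = 5.4×10⁻¹⁸
s = 5.4×10⁻¹⁸ M

5.4×10⁻¹⁸ M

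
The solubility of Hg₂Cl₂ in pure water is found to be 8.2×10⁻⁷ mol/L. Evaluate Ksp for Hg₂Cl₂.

Hg₂Cl₂(s) ⇌ Hg₂²⁺(aq) + 2 Cl⁻(aq)
If s mol/L of Hg₂Cl₂ dissolves, [Hg₂²⁺] = s and [Cl⁻] = 2s.
Ksp = [Hg₂²⁺][Cl⁻]^2 = s · (2s)^2 = 4s^3
Ksp = 4 × (8.2×10⁻⁷)^3 = 2.2×10⁻¹⁸

Ksp = 2.2×10⁻¹⁸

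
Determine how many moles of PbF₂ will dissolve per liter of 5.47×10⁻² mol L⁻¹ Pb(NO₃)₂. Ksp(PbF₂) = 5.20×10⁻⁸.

PbF₂(s) ⇌ Pb²⁺(aq) + 2 F⁻(aq)
Pb²⁺ is already present at 5.47×10⁻² mol L⁻¹. If s mol/L of PbF₂ dissolves, [F⁻] = 2s while [Pb²⁺] ≈ 5.47×10⁻² mol L⁻¹.
Ksp = [Pb²⁺][F⁻]^2 = (5.47×10⁻²)(2s)^2
(2s)^2 = 5.20×10⁻⁸ / (5.47×10⁻²) = 9.51×10⁻⁷
s = 4.88×10⁻⁴ mol L⁻¹

4.88×10⁻⁴ M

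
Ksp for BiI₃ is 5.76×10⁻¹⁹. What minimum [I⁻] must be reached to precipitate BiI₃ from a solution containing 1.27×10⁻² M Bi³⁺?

The threshold for precipitation is Q = Ksp.
BiI₃(s) ⇌ Bi³⁺(aq) + 3 I⁻(aq)
Ksp = [Bi³⁺][I⁻]^3 = [I⁻]^3(1.27×10⁻²)
[I⁻]^3 = 5.76×10⁻¹⁹ / (1.27×10⁻²) = 4.54×10⁻¹⁷
[I⁻] = 3.57×10⁻⁶ M

3.57×10⁻⁶ M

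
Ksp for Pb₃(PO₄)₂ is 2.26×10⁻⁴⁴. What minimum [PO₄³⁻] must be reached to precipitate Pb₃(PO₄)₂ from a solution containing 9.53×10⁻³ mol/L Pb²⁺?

1.62×10⁻¹⁹ M

A salt starts to precipitate once the ion product Q reaches its Ksp.
Pb₃(PO₄)₂(s) ⇌ 3 Pb²⁺(aq) + 2 PO₄³⁻(aq)
Ksp = [Pb²⁺]^3[PO₄³⁻]^2 = [PO₄³⁻]^2(9.53×10⁻³)^3
[PO₄³⁻]^2 = 2.26×10⁻⁴⁴ / (9.53×10⁻³)^3 = 2.61×10⁻³⁸
[PO₄³⁻] = 1.62×10⁻¹⁹ mol/L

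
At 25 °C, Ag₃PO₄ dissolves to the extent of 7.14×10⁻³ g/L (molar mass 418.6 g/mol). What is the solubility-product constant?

s = (7.14×10⁻³ g L⁻¹)/(418.6 g mol⁻¹) = 1.7057×10⁻⁵ M
Ag₃PO₄(s) ⇌ 3 Ag⁺(aq) + PO₄³⁻(aq)
For each mole of Ag₃PO₄ that dissolves per liter, [Ag⁺] = 3s and [PO₄³⁻] = s; let s denote this solubility.
Ksp = [Ag⁺]^3[PO₄³⁻] = (3s)^3 · s = 27s^4
Ksp = 27 × (1.7057×10⁻⁵)^4 = 2.29×10⁻¹⁸

Ksp = 2.29×10⁻¹⁸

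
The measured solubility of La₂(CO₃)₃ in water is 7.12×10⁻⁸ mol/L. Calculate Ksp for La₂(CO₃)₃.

La₂(CO₃)₃(s) ⇌ 2 La³⁺(aq) + 3 CO₃²⁻(aq)
With molar solubility s: [La³⁺] = 2s, [CO₃²⁻] = 3s.
Ksp = [La³⁺]^2[CO₃²⁻]^3 = (2s)^2 · (3s)^3 = 108s^5
Ksp = 108 × (7.12×10⁻⁸)^5 = 1.98×10⁻³⁴

Ksp = 1.98×10⁻³⁴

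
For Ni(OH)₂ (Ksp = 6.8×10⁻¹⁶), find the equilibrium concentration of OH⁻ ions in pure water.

1.1×10⁻⁵ M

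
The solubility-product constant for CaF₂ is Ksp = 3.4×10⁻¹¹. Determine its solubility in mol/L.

2.0×10⁻⁴ M

CaF₂(s) ⇌ Ca²⁺(aq) + 2 F⁻(aq)
For each mole of CaF₂ that dissolves per liter, [Ca²⁺] = s and [F⁻] = 2s; let s denote this solubility.
Ksp = [Ca²⁺][F⁻]^2 = s · (2s)^2 = 4s^3
4s^3 = 3.4×10⁻¹¹  ⇒  s^3 = 8.5×10⁻¹²
s = (8.5×10⁻¹²)^(1/3) = 2.0×10⁻⁴ mol/L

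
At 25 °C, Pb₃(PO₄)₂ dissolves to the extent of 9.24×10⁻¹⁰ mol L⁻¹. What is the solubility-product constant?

Ksp = 7.27×10⁻⁴⁴

Pb₃(PO₄)₂(s) ⇌ 3 Pb²⁺(aq) + 2 PO₄³⁻(aq)
With molar solubility s: [Pb²⁺] = 3s, [PO₄³⁻] = 2s.
Ksp = [Pb²⁺]^3[PO₄³⁻]^2 = (3s)^3 · (2s)^2 = 108s^5
Ksp = 108 × (9.24×10⁻¹⁰)^5 = 7.27×10⁻⁴⁴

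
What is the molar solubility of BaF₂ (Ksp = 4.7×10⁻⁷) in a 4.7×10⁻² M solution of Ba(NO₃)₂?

BaF₂(s) ⇌ Ba²⁺(aq) + 2 F⁻(aq)
The solution already contains Ba²⁺ at 4.7×10⁻² M. Let s be the molar solubility of BaF₂.
[Ba²⁺] ≈ 4.7×10⁻² M (common ion dominates); [F⁻] = 2s.
Ksp = [Ba²⁺][F⁻]^2 = (4.7×10⁻²)(2s)^2
(2s)^2 = 4.7×10⁻⁷ / (4.7×10⁻²) = 1.0×10⁻⁵
s = 1.6×10⁻³ M

1.6×10⁻³ M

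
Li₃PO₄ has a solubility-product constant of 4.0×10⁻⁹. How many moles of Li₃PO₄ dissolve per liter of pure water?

3.5×10⁻³ M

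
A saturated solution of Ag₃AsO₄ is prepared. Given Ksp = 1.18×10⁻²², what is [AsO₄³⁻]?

Ag₃AsO₄(s) ⇌ 3 Ag⁺(aq) + AsO₄³⁻(aq)
Let s be the molar solubility. Then [Ag⁺] = 3s and [AsO₄³⁻] = s.
Ksp = [Ag⁺]^3[AsO₄³⁻] = (3s)^3 · s = 27s^4 = 1.18×10⁻²²
s = 1.45×10⁻⁶ mol/L
[AsO₄³⁻] = s = 1.45×10⁻⁶ mol/L

1.45×10⁻⁶ M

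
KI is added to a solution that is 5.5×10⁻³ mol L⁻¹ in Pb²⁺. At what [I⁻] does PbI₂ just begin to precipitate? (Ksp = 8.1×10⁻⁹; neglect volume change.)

Each salt precipitates once Q = Ksp for that salt.
PbI₂(s) ⇌ Pb²⁺(aq) + 2 I⁻(aq)
Ksp = [Pb²⁺][I⁻]^2 = [I⁻]^2(5.5×10⁻³)
[I⁻]^2 = 8.1×10⁻⁹ / (5.5×10⁻³) = 1.5×10⁻⁶
[I⁻] = 1.2×10⁻³ mol L⁻¹

1.2×10⁻³ M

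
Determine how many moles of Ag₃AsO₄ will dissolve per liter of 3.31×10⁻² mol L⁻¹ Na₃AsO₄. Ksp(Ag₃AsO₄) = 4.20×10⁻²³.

Ag₃AsO₄(s) ⇌ 3 Ag⁺(aq) + AsO₄³⁻(aq)
AsO₄³⁻ is already present at 3.31×10⁻² mol L⁻¹. If s mol/L of Ag₃AsO₄ dissolves, [Ag⁺] = 3s while [AsO₄³⁻] ≈ 3.31×10⁻² mol L⁻¹.
Ksp = [Ag⁺]^3[AsO₄³⁻] = (3s)^3(3.31×10⁻²)
(3s)^3 = 4.20×10⁻²³ / (3.31×10⁻²) = 1.27×10⁻²¹
s = 3.61×10⁻⁸ mol L⁻¹

3.61×10⁻⁸ M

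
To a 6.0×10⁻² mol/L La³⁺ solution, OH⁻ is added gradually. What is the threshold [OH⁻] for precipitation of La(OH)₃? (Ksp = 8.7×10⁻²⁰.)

A salt starts to precipitate once the ion product Q reaches its Ksp.
La(OH)₃(s) ⇌ La³⁺(aq) + 3 OH⁻(aq)
Ksp = [La³⁺][OH⁻]^3 = [OH⁻]^3(6.0×10⁻²)
[OH⁻]^3 = 8.7×10⁻²⁰ / (6.0×10⁻²) = 1.5×10⁻¹⁸
[OH⁻] = 1.1×10⁻⁶ mol/L

1.1×10⁻⁶ M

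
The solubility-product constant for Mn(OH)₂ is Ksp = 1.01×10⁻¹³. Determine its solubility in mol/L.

Mn(OH)₂(s) ⇌ Mn²⁺(aq) + 2 OH⁻(aq)
If s mol/L of Mn(OH)₂ dissolves, [Mn²⁺] = s and [OH⁻] = 2s.
Ksp = [Mn²⁺][OH⁻]^2 = s · (2s)^2 = 4s^3
4s^3 = 1.01×10⁻¹³  ⇒  s^3 = 2.53×10⁻¹⁴
s = 2.93×10⁻⁵ mol/L

2.93×10⁻⁵ M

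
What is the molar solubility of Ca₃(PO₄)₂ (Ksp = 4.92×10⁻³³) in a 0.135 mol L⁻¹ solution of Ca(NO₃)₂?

Ca₃(PO₄)₂(s) ⇌ 3 Ca²⁺(aq) + 2 PO₄³⁻(aq)
With Ca²⁺ already at 0.135 mol L⁻¹ and s small, take [Ca²⁺] ≈ 0.135 mol L⁻¹ and [PO₄³⁻] = 2s.
Ksp = [Ca²⁺]^3[PO₄³⁻]^2 = (0.135)^3(2s)^2
(2s)^2 = 4.92×10⁻³³ / (0.135)^3 = 2.00×10⁻³⁰
s = 7.07×10⁻¹⁶ mol L⁻¹

7.07×10⁻¹⁶ M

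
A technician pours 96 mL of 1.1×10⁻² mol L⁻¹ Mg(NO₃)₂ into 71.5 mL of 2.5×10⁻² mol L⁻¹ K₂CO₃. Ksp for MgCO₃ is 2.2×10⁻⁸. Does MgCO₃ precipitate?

Yes

Total volume after mixing = 96 + 71.5 = 167.5 mL.
[Mg²⁺] = (1.1×10⁻²)(96)/167.5 = 6.3×10⁻³ mol L⁻¹
[CO₃²⁻] = (2.5×10⁻²)(71.5)/167.5 = 1.1×10⁻² mol L⁻¹
Q = [Mg²⁺][CO₃²⁻] = 6.7×10⁻⁵
Since Q (6.7×10⁻⁵) exceeds Ksp (2.2×10⁻⁸), MgCO₃ will precipitate.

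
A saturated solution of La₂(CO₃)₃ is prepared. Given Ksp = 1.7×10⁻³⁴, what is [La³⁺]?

La₂(CO₃)₃(s) ⇌ 2 La³⁺(aq) + 3 CO₃²⁻(aq)
If s mol/L of La₂(CO₃)₃ dissolves, [La³⁺] = 2s and [CO₃²⁻] = 3s.
Ksp = [La³⁺]^2[CO₃²⁻]^3 = (2s)^2 · (3s)^3 = 108s^5 = 1.7×10⁻³⁴
s = 6.9×10⁻⁸ M
[La³⁺] = 2s = 1.4×10⁻⁷ M

1.4×10⁻⁷ M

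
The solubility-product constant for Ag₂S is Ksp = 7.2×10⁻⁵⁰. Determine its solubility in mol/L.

2.6×10⁻¹⁷ M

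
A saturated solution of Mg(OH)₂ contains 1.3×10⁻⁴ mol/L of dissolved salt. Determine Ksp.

Mg(OH)₂(s) ⇌ Mg²⁺(aq) + 2 OH⁻(aq)
Call the molar solubility s, so that [Mg²⁺] = s and [OH⁻] = 2s.
Ksp = [Mg²⁺][OH⁻]^2 = s · (2s)^2 = 4s^3
Ksp = 4 × (1.3×10⁻⁴)^3 = 8.8×10⁻¹²

Ksp = 8.8×10⁻¹²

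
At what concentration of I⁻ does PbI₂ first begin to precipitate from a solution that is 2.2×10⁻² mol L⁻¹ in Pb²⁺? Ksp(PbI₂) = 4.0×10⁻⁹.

Precipitation begins when Q = Ksp.
PbI₂(s) ⇌ Pb²⁺(aq) + 2 I⁻(aq)
Ksp = [Pb²⁺][I⁻]^2 = [I⁻]^2(2.2×10⁻²)
[I⁻]^2 = 4.0×10⁻⁹ / (2.2×10⁻²) = 1.8×10⁻⁷
[I⁻] = 4.3×10⁻⁴ mol L⁻¹

4.3×10⁻⁴ M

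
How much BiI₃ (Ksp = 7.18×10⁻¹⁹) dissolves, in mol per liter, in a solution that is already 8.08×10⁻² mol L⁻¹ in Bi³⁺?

BiI₃(s) ⇌ Bi³⁺(aq) + 3 I⁻(aq)
Bi³⁺ is already present at 8.08×10⁻² mol L⁻¹. If s mol/L of BiI₃ dissolves, [I⁻] = 3s while [Bi³⁺] ≈ 8.08×10⁻² mol L⁻¹.
Ksp = [Bi³⁺][I⁻]^3 = (8.08×10⁻²)(3s)^3
(3s)^3 = 7.18×10⁻¹⁹ / (8.08×10⁻²) = 8.89×10⁻¹⁸
s = 6.90×10⁻⁷ mol L⁻¹

6.90×10⁻⁷ M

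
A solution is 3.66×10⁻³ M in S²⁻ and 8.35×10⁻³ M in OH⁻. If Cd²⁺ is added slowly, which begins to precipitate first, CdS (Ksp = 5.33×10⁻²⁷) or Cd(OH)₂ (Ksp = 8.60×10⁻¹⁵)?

Precipitation begins when Q = Ksp.
For CdS: [Cd²⁺] = (Ksp/[S²⁻]) = 1.46×10⁻²⁴ M
For Cd(OH)₂: [Cd²⁺] = (Ksp/[OH⁻]^2) = 1.23×10⁻¹⁰ M
Since CdS needs less Cd²⁺ to reach saturation, it precipitates first.

CdS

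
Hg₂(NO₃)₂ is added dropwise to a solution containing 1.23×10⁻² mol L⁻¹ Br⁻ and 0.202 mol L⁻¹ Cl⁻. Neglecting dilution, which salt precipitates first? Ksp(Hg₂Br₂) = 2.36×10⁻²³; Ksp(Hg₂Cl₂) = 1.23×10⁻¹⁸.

Precipitation of each salt begins when its ion product equals Ksp.
For Hg₂Br₂: [Hg₂²⁺] = (Ksp/[Br⁻]^2) = 1.56×10⁻¹⁹ mol L⁻¹
For Hg₂Cl₂: [Hg₂²⁺] = (Ksp/[Cl⁻]^2) = 3.01×10⁻¹⁷ mol L⁻¹
Since Hg₂Br₂ needs less Hg₂²⁺ to reach saturation, it precipitates first.

Hg₂Br₂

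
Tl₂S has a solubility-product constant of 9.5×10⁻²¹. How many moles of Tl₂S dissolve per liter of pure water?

Tl₂S(s) ⇌ 2 Tl⁺(aq) + S²⁻(aq)
Let s be the molar solubility. Then [Tl⁺] = 2s and [S²⁻] = s.
Ksp = [Tl⁺]^2[S²⁻] = (2s)^2 · s = 4s^3
4s^3 = 9.5×10⁻²¹  ⇒  s^3 = 2.4×10⁻²¹
s = (2.4×10⁻²¹)^(1/3) = 1.3×10⁻⁷ mol L⁻¹

1.3×10⁻⁷ M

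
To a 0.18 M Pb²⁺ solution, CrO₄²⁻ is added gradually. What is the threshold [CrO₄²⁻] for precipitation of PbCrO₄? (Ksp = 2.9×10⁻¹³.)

1.6×10⁻¹² M

Each salt precipitates once Q = Ksp for that salt.
PbCrO₄(s) ⇌ Pb²⁺(aq) + CrO₄²⁻(aq)
Ksp = [Pb²⁺][CrO₄²⁻] = [CrO₄²⁻](0.18)
[CrO₄²⁻] = 2.9×10⁻¹³ / (0.18) = 1.6×10⁻¹²
[CrO₄²⁻] = 1.6×10⁻¹² M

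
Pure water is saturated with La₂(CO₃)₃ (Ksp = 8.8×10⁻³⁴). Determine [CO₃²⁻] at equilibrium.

2.9×10⁻⁷ M

La₂(CO₃)₃(s) ⇌ 2 La³⁺(aq) + 3 CO₃²⁻(aq)
With molar solubility s: [La³⁺] = 2s, [CO₃²⁻] = 3s.
Ksp = [La³⁺]^2[CO₃²⁻]^3 = (2s)^2 · (3s)^3 = 108s^5 = 8.8×10⁻³⁴
s = 9.6×10⁻⁸ M
[CO₃²⁻] = 3s = 2.9×10⁻⁷ M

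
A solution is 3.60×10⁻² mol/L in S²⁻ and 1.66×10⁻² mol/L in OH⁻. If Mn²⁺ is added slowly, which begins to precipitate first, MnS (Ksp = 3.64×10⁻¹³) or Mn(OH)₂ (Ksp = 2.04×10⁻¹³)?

MnS

Precipitation begins when Q = Ksp.
For MnS: [Mn²⁺] = (Ksp/[S²⁻]) = 1.01×10⁻¹¹ mol/L
For Mn(OH)₂: [Mn²⁺] = (Ksp/[OH⁻]^2) = 7.40×10⁻¹⁰ mol/L
Since MnS needs less Mn²⁺ to reach saturation, it precipitates first.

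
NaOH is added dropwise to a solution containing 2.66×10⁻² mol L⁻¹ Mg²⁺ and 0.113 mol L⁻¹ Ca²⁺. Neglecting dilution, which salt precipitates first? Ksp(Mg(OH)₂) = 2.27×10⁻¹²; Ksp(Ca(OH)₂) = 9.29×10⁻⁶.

A salt starts to precipitate once the ion product Q reaches its Ksp.
For Mg(OH)₂: [OH⁻] = (Ksp/[Mg²⁺])^(1/2) = 9.24×10⁻⁶ mol L⁻¹
For Ca(OH)₂: [OH⁻] = (Ksp/[Ca²⁺])^(1/2) = 9.07×10⁻³ mol L⁻¹
Mg(OH)₂ requires the lower [OH⁻], so it precipitates first.

Mg(OH)₂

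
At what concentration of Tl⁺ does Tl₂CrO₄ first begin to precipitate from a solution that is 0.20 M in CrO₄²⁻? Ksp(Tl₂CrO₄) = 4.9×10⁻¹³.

Precipitation begins when Q = Ksp.
Tl₂CrO₄(s) ⇌ 2 Tl⁺(aq) + CrO₄²⁻(aq)
Ksp = [Tl⁺]^2[CrO₄²⁻] = [Tl⁺]^2(0.20)
[Tl⁺]^2 = 4.9×10⁻¹³ / (0.20) = 2.5×10⁻¹²
[Tl⁺] = 1.6×10⁻⁶ M

1.6×10⁻⁶ M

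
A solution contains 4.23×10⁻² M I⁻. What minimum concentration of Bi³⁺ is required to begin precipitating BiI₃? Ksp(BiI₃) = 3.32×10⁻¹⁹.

4.39×10⁻¹⁵ M

Precipitation of each salt begins when its ion product equals Ksp.
BiI₃(s) ⇌ Bi³⁺(aq) + 3 I⁻(aq)
Ksp = [Bi³⁺][I⁻]^3 = [Bi³⁺](4.23×10⁻²)^3
[Bi³⁺] = 3.32×10⁻¹⁹ / (4.23×10⁻²)^3 = 4.39×10⁻¹⁵
[Bi³⁺] = 4.39×10⁻¹⁵ M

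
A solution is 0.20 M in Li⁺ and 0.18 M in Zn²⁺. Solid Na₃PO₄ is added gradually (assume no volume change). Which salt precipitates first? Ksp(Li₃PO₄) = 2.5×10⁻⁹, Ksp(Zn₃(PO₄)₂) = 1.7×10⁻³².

Zn₃(PO₄)₂

The threshold for precipitation is Q = Ksp.
For Li₃PO₄: [PO₄³⁻] = (Ksp/[Li⁺]^3) = 3.1×10⁻⁷ M
For Zn₃(PO₄)₂: [PO₄³⁻] = (Ksp/[Zn²⁺]^3)^(1/2) = 1.7×10⁻¹⁵ M
Since Zn₃(PO₄)₂ needs less PO₄³⁻ to reach saturation, it precipitates first.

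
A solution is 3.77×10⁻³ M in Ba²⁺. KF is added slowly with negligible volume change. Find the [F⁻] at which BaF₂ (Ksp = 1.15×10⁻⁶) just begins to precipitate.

1.75×10⁻² M

Precipitation of each salt begins when its ion product equals Ksp.
BaF₂(s) ⇌ Ba²⁺(aq) + 2 F⁻(aq)
Ksp = [Ba²⁺][F⁻]^2 = [F⁻]^2(3.77×10⁻³)
[F⁻]^2 = 1.15×10⁻⁶ / (3.77×10⁻³) = 3.05×10⁻⁴
[F⁻] = 1.75×10⁻² M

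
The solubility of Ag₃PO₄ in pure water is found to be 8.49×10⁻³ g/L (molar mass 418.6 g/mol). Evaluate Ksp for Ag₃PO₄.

Convert to molarity: s = 8.49×10⁻³ / 418.6 = 2.0282×10⁻⁵ mol/L
Ag₃PO₄(s) ⇌ 3 Ag⁺(aq) + PO₄³⁻(aq)
With molar solubility s: [Ag⁺] = 3s, [PO₄³⁻] = s.
Ksp = [Ag⁺]^3[PO₄³⁻] = (3s)^3 · s = 27s^4
Ksp = 27 × (2.0282×10⁻⁵)^4 = 4.57×10⁻¹⁸

Ksp = 4.57×10⁻¹⁸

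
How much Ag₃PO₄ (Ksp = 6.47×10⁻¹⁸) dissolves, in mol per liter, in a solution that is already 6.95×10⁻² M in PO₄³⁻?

Ag₃PO₄(s) ⇌ 3 Ag⁺(aq) + PO₄³⁻(aq)
Let s be the solubility of Ag₃PO₄ here. The common ion gives [PO₄³⁻] ≈ 6.95×10⁻² M, and [Ag⁺] = 3s.
Ksp = [Ag⁺]^3[PO₄³⁻] = (3s)^3(6.95×10⁻²)
(3s)^3 = 6.47×10⁻¹⁸ / (6.95×10⁻²) = 9.31×10⁻¹⁷
s = 1.51×10⁻⁶ M

1.51×10⁻⁶ M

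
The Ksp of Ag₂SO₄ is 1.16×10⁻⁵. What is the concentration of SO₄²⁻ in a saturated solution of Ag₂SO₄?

1.43×10⁻² M

Ag₂SO₄(s) ⇌ 2 Ag⁺(aq) + SO₄²⁻(aq)
If s mol/L of Ag₂SO₄ dissolves, [Ag⁺] = 2s and [SO₄²⁻] = s.
Ksp = [Ag⁺]^2[SO₄²⁻] = (2s)^2 · s = 4s^3 = 1.16×10⁻⁵
s = 1.43×10⁻² mol L⁻¹
[SO₄²⁻] = s = 1.43×10⁻² mol L⁻¹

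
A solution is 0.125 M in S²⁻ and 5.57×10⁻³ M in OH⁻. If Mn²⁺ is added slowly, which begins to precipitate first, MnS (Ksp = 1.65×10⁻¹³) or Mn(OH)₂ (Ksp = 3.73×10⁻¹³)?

Precipitation begins when Q = Ksp.
For MnS: [Mn²⁺] = (Ksp/[S²⁻]) = 1.32×10⁻¹² M
For Mn(OH)₂: [Mn²⁺] = (Ksp/[OH⁻]^2) = 1.20×10⁻⁸ M
MnS requires the lower [Mn²⁺], so it precipitates first.

MnS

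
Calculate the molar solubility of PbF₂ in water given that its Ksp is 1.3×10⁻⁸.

1.5×10⁻³ M

PbF₂(s) ⇌ Pb²⁺(aq) + 2 F⁻(aq)
For each mole of PbF₂ that dissolves per liter, [Pb²⁺] = s and [F⁻] = 2s; let s denote this solubility.
Ksp = [Pb²⁺][F⁻]^2 = s · (2s)^2 = 4s^3
4s^3 = 1.3×10⁻⁸  ⇒  s^3 = 3.3×10⁻⁹
s = 1.5×10⁻³ mol/L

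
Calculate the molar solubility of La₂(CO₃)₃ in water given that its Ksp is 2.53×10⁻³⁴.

La₂(CO₃)₃(s) ⇌ 2 La³⁺(aq) + 3 CO₃²⁻(aq)
With molar solubility s: [La³⁺] = 2s, [CO₃²⁻] = 3s.
Ksp = [La³⁺]^2[CO₃²⁻]^3 = (2s)^2 · (3s)^3 = 108s^5
108s^5 = 2.53×10⁻³⁴  ⇒  s^5 = 2.34×10⁻³⁶
s = 7.48×10⁻⁸ mol L⁻¹

7.48×10⁻⁸ M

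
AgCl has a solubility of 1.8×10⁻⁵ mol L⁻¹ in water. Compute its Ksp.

Ksp = 3.2×10⁻¹⁰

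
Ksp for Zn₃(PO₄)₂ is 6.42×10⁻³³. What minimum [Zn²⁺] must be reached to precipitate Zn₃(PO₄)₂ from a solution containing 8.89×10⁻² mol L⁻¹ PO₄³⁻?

9.33×10⁻¹¹ M

A salt starts to precipitate once the ion product Q reaches its Ksp.
Zn₃(PO₄)₂(s) ⇌ 3 Zn²⁺(aq) + 2 PO₄³⁻(aq)
Ksp = [Zn²⁺]^3[PO₄³⁻]^2 = [Zn²⁺]^3(8.89×10⁻²)^2
[Zn²⁺]^3 = 6.42×10⁻³³ / (8.89×10⁻²)^2 = 8.12×10⁻³¹
[Zn²⁺] = 9.33×10⁻¹¹ mol L⁻¹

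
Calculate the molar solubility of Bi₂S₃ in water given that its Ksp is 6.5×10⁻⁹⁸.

1.4×10⁻²⁰ M

Bi₂S₃(s) ⇌ 2 Bi³⁺(aq) + 3 S²⁻(aq)
Call the molar solubility s, so that [Bi³⁺] = 2s and [S²⁻] = 3s.
Ksp = [Bi³⁺]^2[S²⁻]^3 = (2s)^2 · (3s)^3 = 108s^5
108s^5 = 6.5×10⁻⁹⁸  ⇒  s^5 = 6.0×10⁻¹⁰⁰
Taking the 5th root, s = 1.4×10⁻²⁰ mol/L.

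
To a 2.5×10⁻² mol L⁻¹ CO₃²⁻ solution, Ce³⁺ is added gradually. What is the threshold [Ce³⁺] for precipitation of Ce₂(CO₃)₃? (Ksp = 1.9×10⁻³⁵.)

1.1×10⁻¹⁵ M

Precipitation begins when Q = Ksp.
Ce₂(CO₃)₃(s) ⇌ 2 Ce³⁺(aq) + 3 CO₃²⁻(aq)
Ksp = [Ce³⁺]^2[CO₃²⁻]^3 = [Ce³⁺]^2(2.5×10⁻²)^3
[Ce³⁺]^2 = 1.9×10⁻³⁵ / (2.5×10⁻²)^3 = 1.2×10⁻³⁰
[Ce³⁺] = 1.1×10⁻¹⁵ mol L⁻¹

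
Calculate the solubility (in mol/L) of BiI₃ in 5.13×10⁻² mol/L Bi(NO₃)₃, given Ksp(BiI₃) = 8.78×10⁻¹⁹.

8.59×10⁻⁷ M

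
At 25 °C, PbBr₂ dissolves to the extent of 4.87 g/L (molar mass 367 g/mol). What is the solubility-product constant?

s = (4.87 g L⁻¹)/(367 g mol⁻¹) = 1.3270×10⁻² M
PbBr₂(s) ⇌ Pb²⁺(aq) + 2 Br⁻(aq)
For each mole of PbBr₂ that dissolves per liter, [Pb²⁺] = s and [Br⁻] = 2s; let s denote this solubility.
Ksp = [Pb²⁺][Br⁻]^2 = s · (2s)^2 = 4s^3
Ksp = 4 × (1.3270×10⁻²)^3 = 9.35×10⁻⁶

Ksp = 9.35×10⁻⁶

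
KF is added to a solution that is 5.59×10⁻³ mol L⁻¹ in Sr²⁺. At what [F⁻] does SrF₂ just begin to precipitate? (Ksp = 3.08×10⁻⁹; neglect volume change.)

Precipitation of each salt begins when its ion product equals Ksp.
SrF₂(s) ⇌ Sr²⁺(aq) + 2 F⁻(aq)
Ksp = [Sr²⁺][F⁻]^2 = [F⁻]^2(5.59×10⁻³)
[F⁻]^2 = 3.08×10⁻⁹ / (5.59×10⁻³) = 5.51×10⁻⁷
[F⁻] = 7.42×10⁻⁴ mol L⁻¹

7.42×10⁻⁴ M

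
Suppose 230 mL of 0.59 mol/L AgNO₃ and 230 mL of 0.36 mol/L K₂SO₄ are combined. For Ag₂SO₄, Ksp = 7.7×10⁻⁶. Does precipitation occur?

After mixing, V = 230 mL + 230 mL = 460 mL.
[Ag⁺] = (0.59)(230)/460 = 0.30 mol/L
[SO₄²⁻] = (0.36)(230)/460 = 0.18 mol/L
Q = [Ag⁺]^2[SO₄²⁻] = 1.6×10⁻²
Q = 1.6×10⁻² > Ksp = 7.7×10⁻⁶, so the solution is supersaturated and Ag₂SO₄ precipitates.

Yes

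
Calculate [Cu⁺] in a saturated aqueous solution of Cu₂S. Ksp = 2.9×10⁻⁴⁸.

1.8×10⁻¹⁶ M

Cu₂S(s) ⇌ 2 Cu⁺(aq) + S²⁻(aq)
For each mole of Cu₂S that dissolves per liter, [Cu⁺] = 2s and [S²⁻] = s; let s denote this solubility.
Ksp = [Cu⁺]^2[S²⁻] = (2s)^2 · s = 4s^3 = 2.9×10⁻⁴⁸
s = 9.0×10⁻¹⁷ mol/L
[Cu⁺] = 2s = 1.8×10⁻¹⁶ mol/L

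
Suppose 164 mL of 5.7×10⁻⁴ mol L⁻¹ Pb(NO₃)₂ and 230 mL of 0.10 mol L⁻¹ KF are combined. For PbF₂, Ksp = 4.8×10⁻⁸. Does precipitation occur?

Yes

After mixing, V = 164 mL + 230 mL = 394 mL.
[Pb²⁺] = (5.7×10⁻⁴)(164)/394 = 2.4×10⁻⁴ mol L⁻¹
[F⁻] = (0.10)(230)/394 = 5.8×10⁻² mol L⁻¹
Q = [Pb²⁺][F⁻]^2 = 8.1×10⁻⁷
Q = 8.1×10⁻⁷ > Ksp = 4.8×10⁻⁸, so the solution is supersaturated and PbF₂ precipitates.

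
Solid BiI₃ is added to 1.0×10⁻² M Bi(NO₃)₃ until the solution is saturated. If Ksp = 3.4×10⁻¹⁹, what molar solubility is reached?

BiI₃(s) ⇌ Bi³⁺(aq) + 3 I⁻(aq)
Bi³⁺ is already present at 1.0×10⁻² M. If s mol/L of BiI₃ dissolves, [I⁻] = 3s while [Bi³⁺] ≈ 1.0×10⁻² M.
Ksp = [Bi³⁺][I⁻]^3 = (1.0×10⁻²)(3s)^3
(3s)^3 = 3.4×10⁻¹⁹ / (1.0×10⁻²) = 3.4×10⁻¹⁷
s = 1.1×10⁻⁶ M

1.1×10⁻⁶ M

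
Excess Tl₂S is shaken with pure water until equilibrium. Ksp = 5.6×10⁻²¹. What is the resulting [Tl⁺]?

2.2×10⁻⁷ M

Tl₂S(s) ⇌ 2 Tl⁺(aq) + S²⁻(aq)
With molar solubility s: [Tl⁺] = 2s, [S²⁻] = s.
Ksp = [Tl⁺]^2[S²⁻] = (2s)^2 · s = 4s^3 = 5.6×10⁻²¹
s = 1.1×10⁻⁷ mol/L
[Tl⁺] = 2s = 2.2×10⁻⁷ mol/L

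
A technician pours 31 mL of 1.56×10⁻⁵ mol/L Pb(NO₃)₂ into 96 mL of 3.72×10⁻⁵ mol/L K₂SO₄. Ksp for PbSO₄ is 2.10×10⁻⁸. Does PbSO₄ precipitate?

No

The combined volume is 127 mL.
[Pb²⁺] = (1.56×10⁻⁵)(31)/127 = 3.81×10⁻⁶ mol/L
[SO₄²⁻] = (3.72×10⁻⁵)(96)/127 = 2.81×10⁻⁵ mol/L
Q = [Pb²⁺][SO₄²⁻] = 1.07×10⁻¹⁰
Q < Ksp (1.07×10⁻¹⁰ vs 2.10×10⁻⁸); the solution remains unsaturated and no precipitate forms.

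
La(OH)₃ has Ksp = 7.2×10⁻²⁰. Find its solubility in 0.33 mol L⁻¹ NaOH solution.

2.0×10⁻¹⁸ M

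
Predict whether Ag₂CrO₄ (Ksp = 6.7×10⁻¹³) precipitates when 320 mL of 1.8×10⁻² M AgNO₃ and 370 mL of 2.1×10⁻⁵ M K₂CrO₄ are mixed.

Total volume after mixing = 320 + 370 = 690 mL.
[Ag⁺] = (1.8×10⁻²)(320)/690 = 8.3×10⁻³ M
[CrO₄²⁻] = (2.1×10⁻⁵)(370)/690 = 1.1×10⁻⁵ M
Q = [Ag⁺]^2[CrO₄²⁻] = 7.8×10⁻¹⁰
Q = 7.8×10⁻¹⁰ > Ksp = 6.7×10⁻¹³, so the solution is supersaturated and Ag₂CrO₄ precipitates.

Yes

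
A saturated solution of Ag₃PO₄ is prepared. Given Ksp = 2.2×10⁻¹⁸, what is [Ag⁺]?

Ag₃PO₄(s) ⇌ 3 Ag⁺(aq) + PO₄³⁻(aq)
With molar solubility s: [Ag⁺] = 3s, [PO₄³⁻] = s.
Ksp = [Ag⁺]^3[PO₄³⁻] = (3s)^3 · s = 27s^4 = 2.2×10⁻¹⁸
s = 1.7×10⁻⁵ mol/L
[Ag⁺] = 3s = 5.1×10⁻⁵ mol/L

5.1×10⁻⁵ M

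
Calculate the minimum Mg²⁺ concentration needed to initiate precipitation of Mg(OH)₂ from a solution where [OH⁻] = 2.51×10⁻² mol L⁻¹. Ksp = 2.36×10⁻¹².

Precipitation begins when Q = Ksp.
Mg(OH)₂(s) ⇌ Mg²⁺(aq) + 2 OH⁻(aq)
Ksp = [Mg²⁺][OH⁻]^2 = [Mg²⁺](2.51×10⁻²)^2
[Mg²⁺] = 2.36×10⁻¹² / (2.51×10⁻²)^2 = 3.75×10⁻⁹
[Mg²⁺] = 3.75×10⁻⁹ mol L⁻¹

3.75×10⁻⁹ M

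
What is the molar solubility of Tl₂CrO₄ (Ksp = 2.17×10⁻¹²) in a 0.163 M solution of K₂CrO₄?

1.82×10⁻⁶ M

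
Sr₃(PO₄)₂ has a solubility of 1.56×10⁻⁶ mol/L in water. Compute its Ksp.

Ksp = 9.98×10⁻²⁸

Sr₃(PO₄)₂(s) ⇌ 3 Sr²⁺(aq) + 2 PO₄³⁻(aq)
Let s be the molar solubility. Then [Sr²⁺] = 3s and [PO₄³⁻] = 2s.
Ksp = [Sr²⁺]^3[PO₄³⁻]^2 = (3s)^3 · (2s)^2 = 108s^5
Ksp = 108 × (1.56×10⁻⁶)^5 = 9.98×10⁻²⁸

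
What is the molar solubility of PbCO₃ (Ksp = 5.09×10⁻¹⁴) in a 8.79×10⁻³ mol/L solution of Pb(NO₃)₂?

5.79×10⁻¹² M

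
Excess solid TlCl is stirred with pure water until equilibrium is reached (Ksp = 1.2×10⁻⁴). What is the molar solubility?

1.1×10⁻² M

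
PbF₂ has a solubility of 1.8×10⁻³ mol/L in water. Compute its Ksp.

PbF₂(s) ⇌ Pb²⁺(aq) + 2 F⁻(aq)
Call the molar solubility s, so that [Pb²⁺] = s and [F⁻] = 2s.
Ksp = [Pb²⁺][F⁻]^2 = s · (2s)^2 = 4s^3
Ksp = 4 × (1.8×10⁻³)^3 = 2.3×10⁻⁸

Ksp = 2.3×10⁻⁸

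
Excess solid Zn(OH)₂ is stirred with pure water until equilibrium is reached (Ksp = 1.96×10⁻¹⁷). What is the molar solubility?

Zn(OH)₂(s) ⇌ Zn²⁺(aq) + 2 OH⁻(aq)
Call the molar solubility s, so that [Zn²⁺] = s and [OH⁻] = 2s.
Ksp = [Zn²⁺][OH⁻]^2 = s · (2s)^2 = 4s^3
4s^3 = 1.96×10⁻¹⁷  ⇒  s^3 = 4.90×10⁻¹⁸
Taking the 3rd root, s = 1.70×10⁻⁶ mol/L.

1.70×10⁻⁶ M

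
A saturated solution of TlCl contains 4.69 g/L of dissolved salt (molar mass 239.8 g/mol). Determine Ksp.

Molar solubility s = (4.69 g/L) / (239.8 g/mol) = 1.9558×10⁻² mol/L
TlCl(s) ⇌ Tl⁺(aq) + Cl⁻(aq)
With molar solubility s: [Tl⁺] = s, [Cl⁻] = s.
Ksp = [Tl⁺][Cl⁻] = s · s = s^2
Ksp = (1.9558×10⁻²)^2 = 3.83×10⁻⁴

Ksp = 3.83×10⁻⁴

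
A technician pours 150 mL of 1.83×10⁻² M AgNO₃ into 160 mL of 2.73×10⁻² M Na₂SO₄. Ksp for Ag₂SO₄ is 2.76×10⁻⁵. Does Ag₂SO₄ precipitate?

No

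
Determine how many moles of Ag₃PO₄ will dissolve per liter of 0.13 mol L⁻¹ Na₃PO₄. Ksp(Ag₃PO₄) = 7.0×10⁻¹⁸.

Ag₃PO₄(s) ⇌ 3 Ag⁺(aq) + PO₄³⁻(aq)
PO₄³⁻ is already present at 0.13 mol L⁻¹. If s mol/L of Ag₃PO₄ dissolves, [Ag⁺] = 3s while [PO₄³⁻] ≈ 0.13 mol L⁻¹.
Ksp = [Ag⁺]^3[PO₄³⁻] = (3s)^3(0.13)
(3s)^3 = 7.0×10⁻¹⁸ / (0.13) = 5.4×10⁻¹⁷
s = 1.3×10⁻⁶ mol L⁻¹

1.3×10⁻⁶ M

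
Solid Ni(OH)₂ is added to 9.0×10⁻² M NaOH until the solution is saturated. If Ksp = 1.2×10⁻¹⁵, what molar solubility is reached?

1.5×10⁻¹³ M

Ni(OH)₂(s) ⇌ Ni²⁺(aq) + 2 OH⁻(aq)
Let s be the solubility of Ni(OH)₂ here. The common ion gives [OH⁻] ≈ 9.0×10⁻² M, and [Ni²⁺] = s.
Ksp = [Ni²⁺][OH⁻]^2 = s(9.0×10⁻²)^2
s = 1.2×10⁻¹⁵ / (9.0×10⁻²)^2 = 1.5×10⁻¹³
s = 1.5×10⁻¹³ M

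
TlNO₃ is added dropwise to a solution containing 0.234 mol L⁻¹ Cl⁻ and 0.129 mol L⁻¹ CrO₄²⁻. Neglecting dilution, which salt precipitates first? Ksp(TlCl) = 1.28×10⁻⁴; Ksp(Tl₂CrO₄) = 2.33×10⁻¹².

Tl₂CrO₄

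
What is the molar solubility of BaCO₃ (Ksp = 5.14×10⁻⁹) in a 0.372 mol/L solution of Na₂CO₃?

1.38×10⁻⁸ M

BaCO₃(s) ⇌ Ba²⁺(aq) + CO₃²⁻(aq)
The solution already contains CO₃²⁻ at 0.372 mol/L. Let s be the molar solubility of BaCO₃.
[CO₃²⁻] ≈ 0.372 mol/L (common ion dominates); [Ba²⁺] = s.
Ksp = [Ba²⁺][CO₃²⁻] = s(0.372)
s = 5.14×10⁻⁹ / (0.372) = 1.38×10⁻⁸
s = 1.38×10⁻⁸ mol/L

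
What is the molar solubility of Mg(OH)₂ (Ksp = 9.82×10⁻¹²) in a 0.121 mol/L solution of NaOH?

6.71×10⁻¹⁰ M

Mg(OH)₂(s) ⇌ Mg²⁺(aq) + 2 OH⁻(aq)
With OH⁻ already at 0.121 mol/L and s small, take [OH⁻] ≈ 0.121 mol/L and [Mg²⁺] = s.
Ksp = [Mg²⁺][OH⁻]^2 = s(0.121)^2
s = 9.82×10⁻¹² / (0.121)^2 = 6.71×10⁻¹⁰
s = 6.71×10⁻¹⁰ mol/L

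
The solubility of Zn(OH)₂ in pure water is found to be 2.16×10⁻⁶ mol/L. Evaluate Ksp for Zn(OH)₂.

Ksp = 4.03×10⁻¹⁷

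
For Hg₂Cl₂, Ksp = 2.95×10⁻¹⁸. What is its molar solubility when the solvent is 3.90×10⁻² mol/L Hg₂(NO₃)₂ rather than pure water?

Hg₂Cl₂(s) ⇌ Hg₂²⁺(aq) + 2 Cl⁻(aq)
Let s be the solubility of Hg₂Cl₂ here. The common ion gives [Hg₂²⁺] ≈ 3.90×10⁻² mol/L, and [Cl⁻] = 2s.
Ksp = [Hg₂²⁺][Cl⁻]^2 = (3.90×10⁻²)(2s)^2
(2s)^2 = 2.95×10⁻¹⁸ / (3.90×10⁻²) = 7.56×10⁻¹⁷
s = 4.35×10⁻⁹ mol/L

4.35×10⁻⁹ M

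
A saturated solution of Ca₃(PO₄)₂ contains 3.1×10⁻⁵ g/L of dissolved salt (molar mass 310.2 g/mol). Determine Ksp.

Molar solubility s = (3.1×10⁻⁵ g/L) / (310.2 g/mol) = 9.994×10⁻⁸ mol/L
Ca₃(PO₄)₂(s) ⇌ 3 Ca²⁺(aq) + 2 PO₄³⁻(aq)
For each mole of Ca₃(PO₄)₂ that dissolves per liter, [Ca²⁺] = 3s and [PO₄³⁻] = 2s; let s denote this solubility.
Ksp = [Ca²⁺]^3[PO₄³⁻]^2 = (3s)^3 · (2s)^2 = 108s^5
Ksp = 108 × (9.994×10⁻⁸)^5 = 1.1×10⁻³³

Ksp = 1.1×10⁻³³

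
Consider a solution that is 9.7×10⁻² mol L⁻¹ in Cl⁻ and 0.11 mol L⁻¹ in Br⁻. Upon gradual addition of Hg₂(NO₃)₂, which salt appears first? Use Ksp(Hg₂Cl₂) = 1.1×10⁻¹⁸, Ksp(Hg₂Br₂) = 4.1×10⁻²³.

Hg₂Br₂

The threshold for precipitation is Q = Ksp.
For Hg₂Cl₂: [Hg₂²⁺] = (Ksp/[Cl⁻]^2) = 1.2×10⁻¹⁶ mol L⁻¹
For Hg₂Br₂: [Hg₂²⁺] = (Ksp/[Br⁻]^2) = 3.4×10⁻²¹ mol L⁻¹
Since Hg₂Br₂ needs less Hg₂²⁺ to reach saturation, it precipitates first.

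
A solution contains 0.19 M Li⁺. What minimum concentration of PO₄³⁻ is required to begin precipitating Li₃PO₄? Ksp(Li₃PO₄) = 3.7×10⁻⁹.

Precipitation begins when Q = Ksp.
Li₃PO₄(s) ⇌ 3 Li⁺(aq) + PO₄³⁻(aq)
Ksp = [Li⁺]^3[PO₄³⁻] = [PO₄³⁻](0.19)^3
[PO₄³⁻] = 3.7×10⁻⁹ / (0.19)^3 = 5.4×10⁻⁷
[PO₄³⁻] = 5.4×10⁻⁷ M

5.4×10⁻⁷ M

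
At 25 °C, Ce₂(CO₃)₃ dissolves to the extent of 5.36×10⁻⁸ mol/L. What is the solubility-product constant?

Ksp = 4.78×10⁻³⁵

Ce₂(CO₃)₃(s) ⇌ 2 Ce³⁺(aq) + 3 CO₃²⁻(aq)
Call the molar solubility s, so that [Ce³⁺] = 2s and [CO₃²⁻] = 3s.
Ksp = [Ce³⁺]^2[CO₃²⁻]^3 = (2s)^2 · (3s)^3 = 108s^5
Ksp = 108 × (5.36×10⁻⁸)^5 = 4.78×10⁻³⁵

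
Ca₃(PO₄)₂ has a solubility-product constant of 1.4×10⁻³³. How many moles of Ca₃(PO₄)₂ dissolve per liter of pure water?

1.1×10⁻⁷ M

Ca₃(PO₄)₂(s) ⇌ 3 Ca²⁺(aq) + 2 PO₄³⁻(aq)
If s mol/L of Ca₃(PO₄)₂ dissolves, [Ca²⁺] = 3s and [PO₄³⁻] = 2s.
Ksp = [Ca²⁺]^3[PO₄³⁻]^2 = (3s)^3 · (2s)^2 = 108s^5
108s^5 = 1.4×10⁻³³  ⇒  s^5 = 1.3×10⁻³⁵
s = (1.3×10⁻³⁵)^(1/5) = 1.1×10⁻⁷ M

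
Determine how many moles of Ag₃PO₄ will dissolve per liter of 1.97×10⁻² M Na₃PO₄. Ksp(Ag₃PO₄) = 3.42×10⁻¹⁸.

1.86×10⁻⁶ M

Ag₃PO₄(s) ⇌ 3 Ag⁺(aq) + PO₄³⁻(aq)
PO₄³⁻ is already present at 1.97×10⁻² M. If s mol/L of Ag₃PO₄ dissolves, [Ag⁺] = 3s while [PO₄³⁻] ≈ 1.97×10⁻² M.
Ksp = [Ag⁺]^3[PO₄³⁻] = (3s)^3(1.97×10⁻²)
(3s)^3 = 3.42×10⁻¹⁸ / (1.97×10⁻²) = 1.74×10⁻¹⁶
s = 1.86×10⁻⁶ M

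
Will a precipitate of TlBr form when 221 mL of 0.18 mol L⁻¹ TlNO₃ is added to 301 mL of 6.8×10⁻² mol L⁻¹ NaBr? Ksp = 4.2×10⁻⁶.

The combined volume is 522 mL.
[Tl⁺] = (0.18)(221)/522 = 7.6×10⁻² mol L⁻¹
[Br⁻] = (6.8×10⁻²)(301)/522 = 3.9×10⁻² mol L⁻¹
Q = [Tl⁺][Br⁻] = 3.0×10⁻³
Since Q (3.0×10⁻³) exceeds Ksp (4.2×10⁻⁶), TlBr will precipitate.

Yes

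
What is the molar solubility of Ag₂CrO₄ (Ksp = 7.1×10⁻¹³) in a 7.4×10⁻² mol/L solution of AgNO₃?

1.3×10⁻¹⁰ M

Ag₂CrO₄(s) ⇌ 2 Ag⁺(aq) + CrO₄²⁻(aq)
The solution already contains Ag⁺ at 7.4×10⁻² mol/L. Let s be the molar solubility of Ag₂CrO₄.
[Ag⁺] ≈ 7.4×10⁻² mol/L (common ion dominates); [CrO₄²⁻] = s.
Ksp = [Ag⁺]^2[CrO₄²⁻] = (7.4×10⁻²)^2s
s = 7.1×10⁻¹³ / (7.4×10⁻²)^2 = 1.3×10⁻¹⁰
s = 1.3×10⁻¹⁰ mol/L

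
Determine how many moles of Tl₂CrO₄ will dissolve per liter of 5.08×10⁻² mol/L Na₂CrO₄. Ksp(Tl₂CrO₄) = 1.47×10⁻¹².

2.69×10⁻⁶ M

Tl₂CrO₄(s) ⇌ 2 Tl⁺(aq) + CrO₄²⁻(aq)
Let s be the solubility of Tl₂CrO₄ here. The common ion gives [CrO₄²⁻] ≈ 5.08×10⁻² mol/L, and [Tl⁺] = 2s.
Ksp = [Tl⁺]^2[CrO₄²⁻] = (2s)^2(5.08×10⁻²)
(2s)^2 = 1.47×10⁻¹² / (5.08×10⁻²) = 2.89×10⁻¹¹
s = 2.69×10⁻⁶ mol/L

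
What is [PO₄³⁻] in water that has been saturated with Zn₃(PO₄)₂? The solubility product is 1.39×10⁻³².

3.33×10⁻⁷ M

Zn₃(PO₄)₂(s) ⇌ 3 Zn²⁺(aq) + 2 PO₄³⁻(aq)
Let s be the molar solubility. Then [Zn²⁺] = 3s and [PO₄³⁻] = 2s.
Ksp = [Zn²⁺]^3[PO₄³⁻]^2 = (3s)^3 · (2s)^2 = 108s^5 = 1.39×10⁻³²
s = 1.67×10⁻⁷ mol L⁻¹
[PO₄³⁻] = 2s = 3.33×10⁻⁷ mol L⁻¹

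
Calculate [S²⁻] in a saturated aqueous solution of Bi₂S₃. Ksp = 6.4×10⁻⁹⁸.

4.3×10⁻²⁰ M

Bi₂S₃(s) ⇌ 2 Bi³⁺(aq) + 3 S²⁻(aq)
With molar solubility s: [Bi³⁺] = 2s, [S²⁻] = 3s.
Ksp = [Bi³⁺]^2[S²⁻]^3 = (2s)^2 · (3s)^3 = 108s^5 = 6.4×10⁻⁹⁸
s = 1.4×10⁻²⁰ mol L⁻¹
[S²⁻] = 3s = 4.3×10⁻²⁰ mol L⁻¹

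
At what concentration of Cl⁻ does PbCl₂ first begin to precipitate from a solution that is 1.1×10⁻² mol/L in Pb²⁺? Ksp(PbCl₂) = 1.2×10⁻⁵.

The threshold for precipitation is Q = Ksp.
PbCl₂(s) ⇌ Pb²⁺(aq) + 2 Cl⁻(aq)
Ksp = [Pb²⁺][Cl⁻]^2 = [Cl⁻]^2(1.1×10⁻²)
[Cl⁻]^2 = 1.2×10⁻⁵ / (1.1×10⁻²) = 1.1×10⁻³
[Cl⁻] = 3.3×10⁻² mol/L

3.3×10⁻² M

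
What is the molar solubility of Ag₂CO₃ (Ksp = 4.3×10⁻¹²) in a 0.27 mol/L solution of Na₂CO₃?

2.0×10⁻⁶ M

Ag₂CO₃(s) ⇌ 2 Ag⁺(aq) + CO₃²⁻(aq)
Let s be the solubility of Ag₂CO₃ here. The common ion gives [CO₃²⁻] ≈ 0.27 mol/L, and [Ag⁺] = 2s.
Ksp = [Ag⁺]^2[CO₃²⁻] = (2s)^2(0.27)
(2s)^2 = 4.3×10⁻¹² / (0.27) = 1.6×10⁻¹¹
s = 2.0×10⁻⁶ mol/L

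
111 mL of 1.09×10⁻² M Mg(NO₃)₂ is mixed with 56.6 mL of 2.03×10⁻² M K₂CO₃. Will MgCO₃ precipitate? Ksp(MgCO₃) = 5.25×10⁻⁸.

The combined volume is 167.6 mL.
[Mg²⁺] = (1.09×10⁻²)(111)/167.6 = 7.22×10⁻³ M
[CO₃²⁻] = (2.03×10⁻²)(56.6)/167.6 = 6.86×10⁻³ M
Q = [Mg²⁺][CO₃²⁻] = 4.95×10⁻⁵
Q = 4.95×10⁻⁵ > Ksp = 5.25×10⁻⁸, so the solution is supersaturated and MgCO₃ precipitates.

Yes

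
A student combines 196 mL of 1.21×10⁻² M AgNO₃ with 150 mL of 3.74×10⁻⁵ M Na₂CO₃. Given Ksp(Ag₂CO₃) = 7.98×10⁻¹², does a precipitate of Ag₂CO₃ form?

After mixing, V = 196 mL + 150 mL = 346 mL.
[Ag⁺] = (1.21×10⁻²)(196)/346 = 6.85×10⁻³ M
[CO₃²⁻] = (3.74×10⁻⁵)(150)/346 = 1.62×10⁻⁵ M
Q = [Ag⁺]^2[CO₃²⁻] = 7.62×10⁻¹⁰
Q = 7.62×10⁻¹⁰ > Ksp = 7.98×10⁻¹², so the solution is supersaturated and Ag₂CO₃ precipitates.

Yes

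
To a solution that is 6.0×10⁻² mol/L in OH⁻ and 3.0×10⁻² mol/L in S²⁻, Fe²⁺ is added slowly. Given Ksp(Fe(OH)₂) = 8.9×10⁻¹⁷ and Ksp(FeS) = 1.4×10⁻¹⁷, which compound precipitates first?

Precipitation begins when Q = Ksp.
For Fe(OH)₂: [Fe²⁺] = (Ksp/[OH⁻]^2) = 2.5×10⁻¹⁴ mol/L
For FeS: [Fe²⁺] = (Ksp/[S²⁻]) = 4.7×10⁻¹⁶ mol/L
Since FeS needs less Fe²⁺ to reach saturation, it precipitates first.

FeS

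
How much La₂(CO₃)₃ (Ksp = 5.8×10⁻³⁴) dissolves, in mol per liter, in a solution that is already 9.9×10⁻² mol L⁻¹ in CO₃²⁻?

La₂(CO₃)₃(s) ⇌ 2 La³⁺(aq) + 3 CO₃²⁻(aq)
With CO₃²⁻ already at 9.9×10⁻² mol L⁻¹ and s small, take [CO₃²⁻] ≈ 9.9×10⁻² mol L⁻¹ and [La³⁺] = 2s.
Ksp = [La³⁺]^2[CO₃²⁻]^3 = (2s)^2(9.9×10⁻²)^3
(2s)^2 = 5.8×10⁻³⁴ / (9.9×10⁻²)^3 = 6.0×10⁻³¹
s = 3.9×10⁻¹⁶ mol L⁻¹

3.9×10⁻¹⁶ M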